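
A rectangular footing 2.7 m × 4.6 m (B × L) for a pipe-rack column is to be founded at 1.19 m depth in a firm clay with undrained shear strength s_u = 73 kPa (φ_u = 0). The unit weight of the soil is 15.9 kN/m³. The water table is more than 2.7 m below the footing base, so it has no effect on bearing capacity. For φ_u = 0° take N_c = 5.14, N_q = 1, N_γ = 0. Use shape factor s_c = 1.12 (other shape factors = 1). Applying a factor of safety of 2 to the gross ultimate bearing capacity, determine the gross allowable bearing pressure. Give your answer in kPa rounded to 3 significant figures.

q_all ≈ 220 kPa

Effective surcharge at the founding depth q = γ·D_f = 15.9 × 1.19 = 18.921 kPa.
q_ult = c·N_c·s_c + q·N_q
     = 73 × 5.14 × 1.12 + 18.921 × 1
     = 420.25 + 18.921 = 439.17 kPa.
q_all = q_ult / FS = 439.17 / 2 = 219.58 kPa.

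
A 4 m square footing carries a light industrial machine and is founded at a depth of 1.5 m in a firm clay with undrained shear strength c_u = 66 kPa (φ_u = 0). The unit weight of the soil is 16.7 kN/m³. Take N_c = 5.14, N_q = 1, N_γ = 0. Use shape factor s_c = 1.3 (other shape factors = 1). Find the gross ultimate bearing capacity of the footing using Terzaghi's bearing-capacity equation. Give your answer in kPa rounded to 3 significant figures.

Effective surcharge at the founding depth q = γ·D_f = 16.7 × 1.5 = 25.05 kPa.
q_ult = c·N_c·s_c + q·N_q
     = 66 × 5.14 × 1.3 + 25.05 × 1
     = 441.01 + 25.05 = 466.06 kPa.

q_ult ≈ 466 kPa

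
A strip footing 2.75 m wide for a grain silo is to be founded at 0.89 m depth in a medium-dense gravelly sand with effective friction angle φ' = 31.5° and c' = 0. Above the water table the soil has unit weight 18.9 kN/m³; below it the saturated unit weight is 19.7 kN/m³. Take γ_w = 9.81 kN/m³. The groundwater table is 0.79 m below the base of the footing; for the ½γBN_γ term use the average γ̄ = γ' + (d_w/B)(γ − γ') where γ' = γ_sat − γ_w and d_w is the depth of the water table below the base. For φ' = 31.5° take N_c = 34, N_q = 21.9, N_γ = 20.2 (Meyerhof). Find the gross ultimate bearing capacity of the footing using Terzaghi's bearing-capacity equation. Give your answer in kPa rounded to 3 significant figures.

q_ult ≈ 715 kPa

Overburden at base level: q = 18.9 × 0.89 = 16.821 kPa.
The water table is 0.79 m below the base (< B = 2.75 m), so the ½γBN_γ term uses γ̄ = γ' + (d_w/B)(γ − γ') = 9.89 + (0.79/2.75)(18.9 − 9.89) = 12.478 kN/m³.
Surcharge term q·N_q = 16.821 × 21.9 = 368.38 kPa; self-weight term 0.5·γ·B·N_γ = 0.5 × 12.478 × 2.75 × 20.2 = 346.59 kPa.
q_ult = 368.38 + 346.59 = 714.97 kPa.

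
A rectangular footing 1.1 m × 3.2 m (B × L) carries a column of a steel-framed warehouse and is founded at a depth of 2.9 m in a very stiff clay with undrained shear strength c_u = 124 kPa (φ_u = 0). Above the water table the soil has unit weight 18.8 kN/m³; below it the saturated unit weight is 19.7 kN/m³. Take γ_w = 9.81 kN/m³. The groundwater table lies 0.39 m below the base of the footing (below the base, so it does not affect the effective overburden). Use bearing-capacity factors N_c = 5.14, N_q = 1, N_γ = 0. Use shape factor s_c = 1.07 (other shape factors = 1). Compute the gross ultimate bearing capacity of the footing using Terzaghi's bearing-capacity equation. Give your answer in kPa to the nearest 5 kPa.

q_ult ≈ 735 kPa

q = γ·D_f = 18.8 × 2.9 = 54.52 kPa.
c·N_c·s_c = 124 × 5.14 × 1.07 = 681.98 kPa
q·N_q = 54.52 × 1 = 54.52 kPa
q_ult = 681.98 + 54.52 = 736.5 kPa.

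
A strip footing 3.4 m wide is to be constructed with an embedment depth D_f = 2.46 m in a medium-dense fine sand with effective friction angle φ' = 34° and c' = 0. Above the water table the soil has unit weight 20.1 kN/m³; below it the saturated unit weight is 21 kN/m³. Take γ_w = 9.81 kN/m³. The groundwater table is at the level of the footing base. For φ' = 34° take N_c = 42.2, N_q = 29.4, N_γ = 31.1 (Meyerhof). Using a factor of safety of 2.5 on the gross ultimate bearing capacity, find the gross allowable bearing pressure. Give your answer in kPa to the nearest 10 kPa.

q_all ≈ 820 kPa

Overburden at base level: q = 20.1 × 2.46 = 49.446 kPa.
Below the base the soil is submerged, so the ½γBN_γ term uses γ' = 21 − 9.81 = 11.19 kN/m³.
Surcharge term q·N_q = 49.446 × 29.4 = 1453.7 kPa; self-weight term 0.5·γ·B·N_γ = 0.5 × 11.19 × 3.4 × 31.1 = 591.62 kPa.
q_ult = 1453.7 + 591.62 = 2045.3 kPa.
q_all = 2045.3 / 2.5 = 818.13 kPa.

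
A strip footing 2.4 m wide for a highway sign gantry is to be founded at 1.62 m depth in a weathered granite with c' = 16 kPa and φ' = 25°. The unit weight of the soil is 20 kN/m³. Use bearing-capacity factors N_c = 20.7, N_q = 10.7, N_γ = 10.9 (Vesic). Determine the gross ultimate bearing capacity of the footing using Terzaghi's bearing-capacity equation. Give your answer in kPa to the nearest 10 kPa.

Overburden at base level: q = 20 × 1.62 = 32.4 kPa.
Cohesion term c·N_c = 16 × 20.7 = 331.2 kPa; surcharge term q·N_q = 32.4 × 10.7 = 346.68 kPa; self-weight term 0.5·γ·B·N_γ = 0.5 × 20 × 2.4 × 10.9 = 261.6 kPa.
q_ult = 331.2 + 346.68 + 261.6 = 939.48 kPa.

q_ult ≈ 940 kPa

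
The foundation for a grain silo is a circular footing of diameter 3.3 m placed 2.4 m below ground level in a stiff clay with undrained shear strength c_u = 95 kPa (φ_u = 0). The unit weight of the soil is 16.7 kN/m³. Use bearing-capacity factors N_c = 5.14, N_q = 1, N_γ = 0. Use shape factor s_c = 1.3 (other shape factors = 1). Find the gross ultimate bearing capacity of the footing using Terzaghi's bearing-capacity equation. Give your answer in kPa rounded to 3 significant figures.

q = γ·D_f = 16.7 × 2.4 = 40.08 kPa.
c·N_c·s_c = 95 × 5.14 × 1.3 = 634.79 kPa
q·N_q = 40.08 × 1 = 40.08 kPa
q_ult = 634.79 + 40.08 = 674.87 kPa.

q_ult ≈ 675 kPa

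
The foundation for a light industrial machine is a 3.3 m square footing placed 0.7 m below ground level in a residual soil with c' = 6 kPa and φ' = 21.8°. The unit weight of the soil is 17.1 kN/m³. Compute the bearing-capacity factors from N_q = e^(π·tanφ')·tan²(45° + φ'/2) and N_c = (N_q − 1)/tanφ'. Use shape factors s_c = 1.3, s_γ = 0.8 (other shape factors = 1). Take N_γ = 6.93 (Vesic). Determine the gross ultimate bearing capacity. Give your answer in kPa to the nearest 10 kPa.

tan21.8° = 0.4, so N_q = e^(π×0.4)·tan²(55.9°) = 3.513 × 2.182 = 7.66.
N_c = (7.66 − 1)/tan21.8° = 16.66.
Effective surcharge at the founding depth q = γ·D_f = 17.1 × 0.7 = 11.97 kPa.
q_ult = c·N_c·s_c + q·N_q + 0.5·γ·B·N_γ·s_γ
     = 6 × 16.662 × 1.3 + 11.97 × 7.6642 + 0.5 × 17.1 × 3.3 × 6.93 × 0.8
     = 129.96 + 91.741 + 156.42 = 378.13 kPa.

q_ult ≈ 380 kPa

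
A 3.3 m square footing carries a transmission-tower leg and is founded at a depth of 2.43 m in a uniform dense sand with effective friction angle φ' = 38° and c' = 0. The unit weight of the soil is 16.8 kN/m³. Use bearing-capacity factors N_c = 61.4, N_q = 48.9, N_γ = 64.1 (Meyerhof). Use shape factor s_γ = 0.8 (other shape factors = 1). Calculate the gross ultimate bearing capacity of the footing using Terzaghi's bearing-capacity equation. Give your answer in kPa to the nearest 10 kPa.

Effective surcharge at the founding depth q = γ·D_f = 16.8 × 2.43 = 40.824 kPa.
q_ult = q·N_q + 0.5·γ·B·N_γ·s_γ
     = 40.824 × 48.9 + 0.5 × 16.8 × 3.3 × 64.1 × 0.8
     = 1996.3 + 1421.5 = 3417.8 kPa.

q_ult ≈ 3420 kPa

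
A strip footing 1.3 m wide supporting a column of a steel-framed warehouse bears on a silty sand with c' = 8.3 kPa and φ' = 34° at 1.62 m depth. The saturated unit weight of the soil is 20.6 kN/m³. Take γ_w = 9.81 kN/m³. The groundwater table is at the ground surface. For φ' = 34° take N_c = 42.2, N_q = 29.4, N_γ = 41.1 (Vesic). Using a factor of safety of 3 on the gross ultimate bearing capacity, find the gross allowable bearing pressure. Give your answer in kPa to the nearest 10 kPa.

q_all ≈ 380 kPa

γ' = 20.6 − 9.81 = 10.79 kN/m³ (submerged throughout). q = 10.79 × 1.62 = 17.48 kPa; the same γ' applies in the ½γBN_γ term.
c·N_c = 8.3 × 42.2 = 350.26 kPa
q·N_q = 17.48 × 29.4 = 513.91 kPa
0.5·γ·B·N_γ = 0.5 × 10.79 × 1.3 × 41.1 = 288.25 kPa
q_ult = 350.26 + 513.91 + 288.25 = 1152.4 kPa.
q_all = 1152.4 / 3 = 384.14 kPa.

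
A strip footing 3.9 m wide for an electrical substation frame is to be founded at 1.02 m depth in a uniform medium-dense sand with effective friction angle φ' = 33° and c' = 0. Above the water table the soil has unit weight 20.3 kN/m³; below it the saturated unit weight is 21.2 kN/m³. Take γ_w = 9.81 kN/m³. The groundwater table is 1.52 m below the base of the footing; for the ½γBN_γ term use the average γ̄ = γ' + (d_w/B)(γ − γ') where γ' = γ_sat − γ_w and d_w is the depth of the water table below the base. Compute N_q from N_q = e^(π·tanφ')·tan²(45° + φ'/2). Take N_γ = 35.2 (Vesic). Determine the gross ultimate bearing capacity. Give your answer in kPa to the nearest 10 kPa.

tan33° = 0.6494, so N_q = e^(π×0.6494)·tan²(61.5°) = 7.692 × 3.392 = 26.09.
Overburden at base level: q = 20.3 × 1.02 = 20.706 kPa.
The water table is 1.52 m below the base (< B = 3.9 m), so the ½γBN_γ term uses γ̄ = γ' + (d_w/B)(γ − γ') = 11.39 + (1.52/3.9)(20.3 − 11.39) = 14.863 kN/m³.
Surcharge term q·N_q = 20.706 × 26.092 = 540.26 kPa; self-weight term 0.5·γ·B·N_γ = 0.5 × 14.863 × 3.9 × 35.2 = 1020.2 kPa.
q_ult = 540.26 + 1020.2 = 1560.4 kPa.

q_ult ≈ 1560 kPa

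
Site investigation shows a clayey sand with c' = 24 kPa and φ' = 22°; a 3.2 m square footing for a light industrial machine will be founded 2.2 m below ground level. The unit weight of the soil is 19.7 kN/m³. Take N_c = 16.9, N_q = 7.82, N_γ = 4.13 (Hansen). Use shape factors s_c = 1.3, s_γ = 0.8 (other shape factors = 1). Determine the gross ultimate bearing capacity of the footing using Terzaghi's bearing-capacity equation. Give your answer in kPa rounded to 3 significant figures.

q_ult ≈ 970 kPa

Overburden at base level: q = 19.7 × 2.2 = 43.34 kPa.
Cohesion term c·N_c·s_c = 24 × 16.9 × 1.3 = 527.28 kPa; surcharge term q·N_q = 43.34 × 7.82 = 338.92 kPa; self-weight term 0.5·γ·B·N_γ·s_γ = 0.5 × 19.7 × 3.2 × 4.13 × 0.8 = 104.14 kPa.
q_ult = 527.28 + 338.92 + 104.14 = 970.34 kPa.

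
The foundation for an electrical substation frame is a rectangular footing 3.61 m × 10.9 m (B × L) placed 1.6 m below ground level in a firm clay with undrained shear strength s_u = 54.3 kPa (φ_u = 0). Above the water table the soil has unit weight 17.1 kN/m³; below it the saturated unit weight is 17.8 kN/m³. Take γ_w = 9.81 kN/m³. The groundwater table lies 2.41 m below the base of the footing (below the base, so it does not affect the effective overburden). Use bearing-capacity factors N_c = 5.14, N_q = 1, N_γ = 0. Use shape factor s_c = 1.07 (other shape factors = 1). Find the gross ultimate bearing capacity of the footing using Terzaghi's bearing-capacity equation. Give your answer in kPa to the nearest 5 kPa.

Overburden at base level: q = 17.1 × 1.6 = 27.36 kPa.
Cohesion term c·N_c·s_c = 54.3 × 5.14 × 1.07 = 298.64 kPa; surcharge term q·N_q = 27.36 × 1 = 27.36 kPa.
q_ult = 298.64 + 27.36 = 326 kPa.

q_ult ≈ 325 kPa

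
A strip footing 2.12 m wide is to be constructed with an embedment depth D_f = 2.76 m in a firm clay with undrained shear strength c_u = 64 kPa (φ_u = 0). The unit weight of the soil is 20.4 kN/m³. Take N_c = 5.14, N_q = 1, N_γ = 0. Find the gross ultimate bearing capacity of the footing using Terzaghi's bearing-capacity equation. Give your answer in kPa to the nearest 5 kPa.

Overburden at base level: q = 20.4 × 2.76 = 56.304 kPa.
Cohesion term c·N_c = 64 × 5.14 = 328.96 kPa; surcharge term q·N_q = 56.304 × 1 = 56.304 kPa.
q_ult = 328.96 + 56.304 = 385.26 kPa.

q_ult ≈ 385 kPa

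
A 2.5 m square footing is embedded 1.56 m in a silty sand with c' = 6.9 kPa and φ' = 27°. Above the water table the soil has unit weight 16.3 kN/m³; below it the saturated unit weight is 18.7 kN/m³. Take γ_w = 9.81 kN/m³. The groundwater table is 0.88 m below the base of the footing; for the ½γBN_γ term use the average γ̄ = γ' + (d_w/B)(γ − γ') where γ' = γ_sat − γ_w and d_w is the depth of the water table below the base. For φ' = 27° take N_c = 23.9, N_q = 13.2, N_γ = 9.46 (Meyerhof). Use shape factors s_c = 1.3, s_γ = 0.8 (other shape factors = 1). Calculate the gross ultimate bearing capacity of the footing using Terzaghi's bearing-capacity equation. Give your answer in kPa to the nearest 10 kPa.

Effective surcharge at the founding depth q = γ·D_f = 16.3 × 1.56 = 25.428 kPa.
With d_w = 0.88 m < B, γ̄ = 8.89 + (0.88/2.5) × (16.3 − 8.89) = 11.498 kN/m³.
q_ult = c·N_c·s_c + q·N_q + 0.5·γ·B·N_γ·s_γ
     = 6.9 × 23.9 × 1.3 + 25.428 × 13.2 + 0.5 × 11.498 × 2.5 × 9.46 × 0.8
     = 214.38 + 335.65 + 108.77 = 658.81 kPa.

q_ult ≈ 660 kPa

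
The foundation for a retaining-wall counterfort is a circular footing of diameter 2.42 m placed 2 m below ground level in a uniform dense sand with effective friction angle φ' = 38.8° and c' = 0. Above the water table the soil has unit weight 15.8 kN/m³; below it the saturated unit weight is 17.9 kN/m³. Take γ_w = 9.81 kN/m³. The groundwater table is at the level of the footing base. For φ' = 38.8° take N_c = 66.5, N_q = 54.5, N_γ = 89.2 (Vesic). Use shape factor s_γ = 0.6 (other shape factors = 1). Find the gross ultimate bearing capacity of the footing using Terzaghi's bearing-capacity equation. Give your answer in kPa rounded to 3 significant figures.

q_ult ≈ 2250 kPa

Overburden at base level: q = 15.8 × 2 = 31.6 kPa.
Below the base the soil is submerged, so the ½γBN_γ term uses γ' = 17.9 − 9.81 = 8.09 kN/m³.
Surcharge term q·N_q = 31.6 × 54.5 = 1722.2 kPa; self-weight term 0.5·γ·B·N_γ·s_γ = 0.5 × 8.09 × 2.42 × 89.2 × 0.6 = 523.9 kPa.
q_ult = 1722.2 + 523.9 = 2246.1 kPa.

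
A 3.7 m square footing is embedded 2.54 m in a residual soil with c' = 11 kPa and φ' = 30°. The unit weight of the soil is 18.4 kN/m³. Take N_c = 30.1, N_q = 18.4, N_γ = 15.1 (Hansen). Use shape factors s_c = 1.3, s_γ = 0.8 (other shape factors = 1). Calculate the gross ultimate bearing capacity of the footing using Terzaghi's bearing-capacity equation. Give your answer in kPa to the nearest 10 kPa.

q_ult ≈ 1700 kPa

Effective surcharge at the founding depth q = γ·D_f = 18.4 × 2.54 = 46.736 kPa.
q_ult = c·N_c·s_c + q·N_q + 0.5·γ·B·N_γ·s_γ
     = 11 × 30.1 × 1.3 + 46.736 × 18.4 + 0.5 × 18.4 × 3.7 × 15.1 × 0.8
     = 430.43 + 859.94 + 411.2 = 1701.6 kPa.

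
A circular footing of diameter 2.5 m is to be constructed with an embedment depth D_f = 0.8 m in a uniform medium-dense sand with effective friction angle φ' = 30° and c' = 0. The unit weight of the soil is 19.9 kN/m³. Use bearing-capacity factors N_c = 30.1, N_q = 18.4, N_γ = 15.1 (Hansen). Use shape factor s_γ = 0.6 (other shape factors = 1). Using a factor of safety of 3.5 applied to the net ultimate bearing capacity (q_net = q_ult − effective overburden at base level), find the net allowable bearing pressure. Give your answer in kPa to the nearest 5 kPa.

q_all(net) ≈ 145 kPa

q = γ·D_f = 19.9 × 0.8 = 15.92 kPa.
q·N_q = 15.92 × 18.4 = 292.93 kPa
0.5·γ·B·N_γ·s_γ = 0.5 × 19.9 × 2.5 × 15.1 × 0.6 = 225.37 kPa
q_ult = 292.93 + 225.37 = 518.3 kPa.
Net ultimate: q_net = 518.3 − 15.92 = 502.38 kPa.
q_all(net) = 502.38 / 3.5 = 143.54 kPa.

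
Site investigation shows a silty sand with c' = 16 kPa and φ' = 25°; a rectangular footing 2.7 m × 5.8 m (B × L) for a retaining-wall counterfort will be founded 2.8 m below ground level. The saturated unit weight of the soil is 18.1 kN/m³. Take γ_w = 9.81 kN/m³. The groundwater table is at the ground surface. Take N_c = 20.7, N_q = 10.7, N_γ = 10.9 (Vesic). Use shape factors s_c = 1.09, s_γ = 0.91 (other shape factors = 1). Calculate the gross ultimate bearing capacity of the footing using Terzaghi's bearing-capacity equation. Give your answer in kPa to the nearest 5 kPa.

Water table at ground surface, so effective unit weight γ' = 18.1 − 9.81 = 8.29 kN/m³ is used throughout; overburden q = 8.29 × 2.8 = 23.212 kPa; the same γ' applies in the ½γBN_γ term.
Cohesion term c·N_c·s_c = 16 × 20.7 × 1.09 = 361.01 kPa; surcharge term q·N_q = 23.212 × 10.7 = 248.37 kPa; self-weight term 0.5·γ·B·N_γ·s_γ = 0.5 × 8.29 × 2.7 × 10.9 × 0.91 = 111.01 kPa.
q_ult = 361.01 + 248.37 + 111.01 = 720.38 kPa.

q_ult ≈ 720 kPa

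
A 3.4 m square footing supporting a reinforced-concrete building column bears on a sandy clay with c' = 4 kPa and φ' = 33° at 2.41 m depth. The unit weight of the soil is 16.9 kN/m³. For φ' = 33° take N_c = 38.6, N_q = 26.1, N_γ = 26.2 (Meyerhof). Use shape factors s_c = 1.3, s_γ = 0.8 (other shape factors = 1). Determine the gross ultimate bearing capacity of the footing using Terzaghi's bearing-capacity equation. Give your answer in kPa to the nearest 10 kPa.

q_ult ≈ 1870 kPa

q = γ·D_f = 16.9 × 2.41 = 40.729 kPa.
c·N_c·s_c = 4 × 38.6 × 1.3 = 200.72 kPa
q·N_q = 40.729 × 26.1 = 1063 kPa
0.5·γ·B·N_γ·s_γ = 0.5 × 16.9 × 3.4 × 26.2 × 0.8 = 602.18 kPa
q_ult = 200.72 + 1063 + 602.18 = 1865.9 kPa.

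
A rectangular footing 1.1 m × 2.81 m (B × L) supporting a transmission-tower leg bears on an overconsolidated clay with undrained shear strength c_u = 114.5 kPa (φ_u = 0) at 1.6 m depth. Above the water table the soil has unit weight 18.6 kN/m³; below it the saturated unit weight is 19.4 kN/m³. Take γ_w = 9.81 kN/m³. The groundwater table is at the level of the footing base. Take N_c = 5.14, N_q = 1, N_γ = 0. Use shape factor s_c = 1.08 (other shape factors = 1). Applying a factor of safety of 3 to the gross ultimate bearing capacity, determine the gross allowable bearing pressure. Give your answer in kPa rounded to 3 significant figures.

q_all ≈ 222 kPa

Effective surcharge at the founding depth q = γ·D_f = 18.6 × 1.6 = 29.76 kPa.
q_ult = c·N_c·s_c + q·N_q
     = 114.5 × 5.14 × 1.08 + 29.76 × 1
     = 635.61 + 29.76 = 665.37 kPa.
q_all = q_ult / FS = 665.37 / 3 = 221.79 kPa.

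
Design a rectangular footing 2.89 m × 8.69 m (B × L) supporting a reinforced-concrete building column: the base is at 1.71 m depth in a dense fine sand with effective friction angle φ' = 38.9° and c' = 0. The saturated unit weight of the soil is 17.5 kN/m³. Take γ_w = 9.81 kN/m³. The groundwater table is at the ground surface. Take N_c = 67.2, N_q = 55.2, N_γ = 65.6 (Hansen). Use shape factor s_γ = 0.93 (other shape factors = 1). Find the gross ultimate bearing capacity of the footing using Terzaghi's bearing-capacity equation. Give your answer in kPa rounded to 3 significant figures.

q_ult ≈ 1400 kPa

Water table at ground surface, so effective unit weight γ' = 17.5 − 9.81 = 7.69 kN/m³ is used throughout; overburden q = 7.69 × 1.71 = 13.15 kPa; the same γ' applies in the ½γBN_γ term.
Surcharge term q·N_q = 13.15 × 55.2 = 725.87 kPa; self-weight term 0.5·γ·B·N_γ·s_γ = 0.5 × 7.69 × 2.89 × 65.6 × 0.93 = 677.92 kPa.
q_ult = 725.87 + 677.92 = 1403.8 kPa.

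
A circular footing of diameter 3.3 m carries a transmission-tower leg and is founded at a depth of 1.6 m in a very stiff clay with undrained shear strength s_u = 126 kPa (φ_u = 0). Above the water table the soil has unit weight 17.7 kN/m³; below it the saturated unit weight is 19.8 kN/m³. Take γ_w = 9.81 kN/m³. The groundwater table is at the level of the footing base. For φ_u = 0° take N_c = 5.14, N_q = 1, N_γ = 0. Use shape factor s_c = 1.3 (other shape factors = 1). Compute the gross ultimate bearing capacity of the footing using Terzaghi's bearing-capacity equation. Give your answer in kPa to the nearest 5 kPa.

q_ult ≈ 870 kPa

Effective surcharge at the founding depth q = γ·D_f = 17.7 × 1.6 = 28.32 kPa.
q_ult = c·N_c·s_c + q·N_q
     = 126 × 5.14 × 1.3 + 28.32 × 1
     = 841.93 + 28.32 = 870.25 kPa.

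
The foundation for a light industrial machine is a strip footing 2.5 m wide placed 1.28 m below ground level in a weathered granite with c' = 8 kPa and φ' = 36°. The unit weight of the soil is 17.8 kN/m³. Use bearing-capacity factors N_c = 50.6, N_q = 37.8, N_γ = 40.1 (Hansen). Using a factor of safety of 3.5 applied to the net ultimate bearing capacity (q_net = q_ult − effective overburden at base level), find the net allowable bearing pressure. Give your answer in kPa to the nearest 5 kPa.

q = γ·D_f = 17.8 × 1.28 = 22.784 kPa.
c·N_c = 8 × 50.6 = 404.8 kPa
q·N_q = 22.784 × 37.8 = 861.24 kPa
0.5·γ·B·N_γ = 0.5 × 17.8 × 2.5 × 40.1 = 892.23 kPa
q_ult = 404.8 + 861.24 + 892.23 = 2158.3 kPa.
Net ultimate: q_net = 2158.3 − 22.784 = 2135.5 kPa.
q_all(net) = 2135.5 / 3.5 = 610.14 kPa.

q_all(net) ≈ 610 kPa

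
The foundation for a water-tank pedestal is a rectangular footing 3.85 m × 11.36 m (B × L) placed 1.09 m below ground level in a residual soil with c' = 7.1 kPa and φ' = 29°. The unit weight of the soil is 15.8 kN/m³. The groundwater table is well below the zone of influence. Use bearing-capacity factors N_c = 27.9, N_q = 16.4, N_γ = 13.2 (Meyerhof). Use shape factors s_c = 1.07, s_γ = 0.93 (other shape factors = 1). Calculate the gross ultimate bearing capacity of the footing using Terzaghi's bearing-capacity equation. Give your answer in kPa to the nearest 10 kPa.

q = γ·D_f = 15.8 × 1.09 = 17.222 kPa.
c·N_c·s_c = 7.1 × 27.9 × 1.07 = 211.96 kPa
q·N_q = 17.222 × 16.4 = 282.44 kPa
0.5·γ·B·N_γ·s_γ = 0.5 × 15.8 × 3.85 × 13.2 × 0.93 = 373.37 kPa
q_ult = 211.96 + 282.44 + 373.37 = 867.77 kPa.

q_ult ≈ 870 kPa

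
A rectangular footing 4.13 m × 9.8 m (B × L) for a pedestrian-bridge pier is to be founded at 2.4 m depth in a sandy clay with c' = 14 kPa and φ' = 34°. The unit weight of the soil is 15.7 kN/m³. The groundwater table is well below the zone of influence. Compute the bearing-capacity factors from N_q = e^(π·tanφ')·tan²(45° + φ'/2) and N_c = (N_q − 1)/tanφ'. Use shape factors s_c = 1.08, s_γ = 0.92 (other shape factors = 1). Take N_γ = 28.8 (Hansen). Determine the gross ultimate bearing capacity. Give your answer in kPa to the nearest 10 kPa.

q_ult ≈ 2610 kPa

tan34° = 0.6745, so N_q = e^(π×0.6745)·tan²(62°) = 8.323 × 3.537 = 29.44.
N_c = (29.44 − 1)/tan34° = 42.16.
Overburden at base level: q = 15.7 × 2.4 = 37.68 kPa.
Cohesion term c·N_c·s_c = 14 × 42.164 × 1.08 = 637.52 kPa; surcharge term q·N_q = 37.68 × 29.44 = 1109.3 kPa; self-weight term 0.5·γ·B·N_γ·s_γ = 0.5 × 15.7 × 4.13 × 28.8 × 0.92 = 859.01 kPa.
q_ult = 637.52 + 1109.3 + 859.01 = 2605.8 kPa.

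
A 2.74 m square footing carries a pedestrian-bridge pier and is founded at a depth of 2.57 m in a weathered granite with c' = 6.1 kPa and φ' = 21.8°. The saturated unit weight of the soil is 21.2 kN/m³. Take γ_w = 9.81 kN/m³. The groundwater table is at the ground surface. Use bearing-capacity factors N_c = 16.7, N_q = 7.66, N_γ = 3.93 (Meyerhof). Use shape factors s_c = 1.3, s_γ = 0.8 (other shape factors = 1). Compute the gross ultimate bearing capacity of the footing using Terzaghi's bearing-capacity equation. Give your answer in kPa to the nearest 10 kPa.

q_ult ≈ 410 kPa

With the water table at the surface the whole profile is submerged: γ' = 21.2 − 9.81 = 11.39 kN/m³, so q = γ'·D_f = 29.272 kPa; the same γ' applies in the ½γBN_γ term.
q_ult = c·N_c·s_c + q·N_q + 0.5·γ·B·N_γ·s_γ
     = 6.1 × 16.7 × 1.3 + 29.272 × 7.66 + 0.5 × 11.39 × 2.74 × 3.93 × 0.8
     = 132.43 + 224.23 + 49.06 = 405.72 kPa.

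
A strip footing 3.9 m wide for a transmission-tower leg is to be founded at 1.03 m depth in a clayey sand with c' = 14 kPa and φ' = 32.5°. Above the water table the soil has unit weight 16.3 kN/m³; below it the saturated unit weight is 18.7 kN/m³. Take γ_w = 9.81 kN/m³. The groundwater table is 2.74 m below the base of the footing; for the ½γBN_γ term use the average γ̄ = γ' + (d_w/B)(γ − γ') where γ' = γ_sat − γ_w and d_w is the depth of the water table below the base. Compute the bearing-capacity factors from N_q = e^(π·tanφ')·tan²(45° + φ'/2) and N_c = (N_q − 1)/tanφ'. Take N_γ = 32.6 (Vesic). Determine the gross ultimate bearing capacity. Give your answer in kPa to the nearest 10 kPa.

q_ult ≈ 1830 kPa

tan32.5° = 0.6371, so N_q = e^(π×0.6371)·tan²(61.25°) = 7.4 × 3.322 = 24.58.
N_c = (24.58 − 1)/tan32.5° = 37.02.
q = γ·D_f = 16.3 × 1.03 = 16.789 kPa.
γ' = 8.89 kN/m³; averaging over the depth B below the base, γ̄ = γ' + (d_w/B)(γ − γ') = 14.096 kN/m³.
c·N_c = 14 × 37.02 = 518.28 kPa
q·N_q = 16.789 × 24.585 = 412.75 kPa
0.5·γ·B·N_γ = 0.5 × 14.096 × 3.9 × 32.6 = 896.08 kPa
q_ult = 518.28 + 412.75 + 896.08 = 1827.1 kPa.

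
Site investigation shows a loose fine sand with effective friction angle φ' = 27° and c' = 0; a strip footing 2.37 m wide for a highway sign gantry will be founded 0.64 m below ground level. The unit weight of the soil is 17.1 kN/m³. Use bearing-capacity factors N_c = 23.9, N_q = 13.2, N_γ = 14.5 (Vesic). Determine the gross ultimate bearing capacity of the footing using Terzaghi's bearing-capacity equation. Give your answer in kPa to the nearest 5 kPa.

q_ult ≈ 440 kPa

q = γ·D_f = 17.1 × 0.64 = 10.944 kPa.
q·N_q = 10.944 × 13.2 = 144.46 kPa
0.5·γ·B·N_γ = 0.5 × 17.1 × 2.37 × 14.5 = 293.82 kPa
q_ult = 144.46 + 293.82 = 438.28 kPa.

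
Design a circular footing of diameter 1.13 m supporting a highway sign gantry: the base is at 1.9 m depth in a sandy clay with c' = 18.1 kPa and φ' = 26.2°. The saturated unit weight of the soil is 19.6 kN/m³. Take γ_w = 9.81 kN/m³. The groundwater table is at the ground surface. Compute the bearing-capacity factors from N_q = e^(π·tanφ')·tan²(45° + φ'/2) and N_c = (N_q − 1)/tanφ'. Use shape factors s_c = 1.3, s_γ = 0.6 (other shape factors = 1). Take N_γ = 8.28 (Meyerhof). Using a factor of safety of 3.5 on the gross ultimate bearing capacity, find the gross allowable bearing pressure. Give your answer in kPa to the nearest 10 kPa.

N_q = e^(π·tan26.2°)·tan²(58.1°) = 12.11; N_c = (N_q − 1)/tanφ' = 22.58.
γ' = 19.6 − 9.81 = 9.79 kN/m³ (submerged throughout). q = 9.79 × 1.9 = 18.601 kPa; the same γ' applies in the ½γBN_γ term.
c·N_c·s_c = 18.1 × 22.579 × 1.3 = 531.29 kPa
q·N_q = 18.601 × 12.11 = 225.26 kPa
0.5·γ·B·N_γ·s_γ = 0.5 × 9.79 × 1.13 × 8.28 × 0.6 = 27.48 kPa
q_ult = 531.29 + 225.26 + 27.48 = 784.03 kPa.
q_all = 784.03 / 3.5 = 224.01 kPa.

q_all ≈ 220 kPa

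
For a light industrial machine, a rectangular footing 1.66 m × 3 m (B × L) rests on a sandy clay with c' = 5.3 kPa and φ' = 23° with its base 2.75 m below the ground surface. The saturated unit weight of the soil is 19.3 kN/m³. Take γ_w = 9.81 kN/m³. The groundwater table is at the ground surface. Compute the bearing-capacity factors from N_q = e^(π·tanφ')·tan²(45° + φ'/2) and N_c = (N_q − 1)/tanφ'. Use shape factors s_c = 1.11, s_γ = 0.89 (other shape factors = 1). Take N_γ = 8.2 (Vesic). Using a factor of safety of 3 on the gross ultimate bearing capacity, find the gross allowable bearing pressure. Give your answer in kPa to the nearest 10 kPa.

q_all ≈ 130 kPa

N_q = e^(π·tan23°)·tan²(56.5°) = 8.66; N_c = (N_q − 1)/tanφ' = 18.05.
γ' = 19.3 − 9.81 = 9.49 kN/m³ (submerged throughout). q = 9.49 × 2.75 = 26.098 kPa; the same γ' applies in the ½γBN_γ term.
c·N_c·s_c = 5.3 × 18.049 × 1.11 = 106.18 kPa
q·N_q = 26.098 × 8.6612 = 226.04 kPa
0.5·γ·B·N_γ·s_γ = 0.5 × 9.49 × 1.66 × 8.2 × 0.89 = 57.484 kPa
q_ult = 106.18 + 226.04 + 57.484 = 389.7 kPa.
q_all = 389.7 / 3 = 129.9 kPa.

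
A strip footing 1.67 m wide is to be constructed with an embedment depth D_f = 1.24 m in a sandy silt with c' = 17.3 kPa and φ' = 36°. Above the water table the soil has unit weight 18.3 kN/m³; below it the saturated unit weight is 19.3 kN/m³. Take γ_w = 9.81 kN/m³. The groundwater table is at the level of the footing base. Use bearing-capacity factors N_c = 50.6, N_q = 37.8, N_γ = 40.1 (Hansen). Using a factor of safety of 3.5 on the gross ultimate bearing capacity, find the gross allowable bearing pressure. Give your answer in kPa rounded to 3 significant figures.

q_all ≈ 586 kPa

q = γ·D_f = 18.3 × 1.24 = 22.692 kPa.
For the ½γBN_γ term take γ' = 19.3 − 9.81 = 9.49 kN/m³ (soil below base is submerged).
c·N_c = 17.3 × 50.6 = 875.38 kPa
q·N_q = 22.692 × 37.8 = 857.76 kPa
0.5·γ·B·N_γ = 0.5 × 9.49 × 1.67 × 40.1 = 317.76 kPa
q_ult = 875.38 + 857.76 + 317.76 = 2050.9 kPa.
q_all = 2050.9 / 3.5 = 585.97 kPa.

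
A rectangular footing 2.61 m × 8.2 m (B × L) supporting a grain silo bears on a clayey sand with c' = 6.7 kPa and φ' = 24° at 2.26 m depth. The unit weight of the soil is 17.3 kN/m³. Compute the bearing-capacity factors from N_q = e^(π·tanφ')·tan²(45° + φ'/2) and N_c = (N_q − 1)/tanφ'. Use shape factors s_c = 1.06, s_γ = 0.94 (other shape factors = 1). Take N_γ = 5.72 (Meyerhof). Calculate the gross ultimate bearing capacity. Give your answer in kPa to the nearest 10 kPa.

q_ult ≈ 630 kPa

tan24° = 0.4452, so N_q = e^(π×0.4452)·tan²(57°) = 4.05 × 2.371 = 9.6.
N_c = (9.6 − 1)/tan24° = 19.32.
q = γ·D_f = 17.3 × 2.26 = 39.098 kPa.
c·N_c·s_c = 6.7 × 19.324 × 1.06 = 137.24 kPa
q·N_q = 39.098 × 9.6034 = 375.47 kPa
0.5·γ·B·N_γ·s_γ = 0.5 × 17.3 × 2.61 × 5.72 × 0.94 = 121.39 kPa
q_ult = 137.24 + 375.47 + 121.39 = 634.1 kPa.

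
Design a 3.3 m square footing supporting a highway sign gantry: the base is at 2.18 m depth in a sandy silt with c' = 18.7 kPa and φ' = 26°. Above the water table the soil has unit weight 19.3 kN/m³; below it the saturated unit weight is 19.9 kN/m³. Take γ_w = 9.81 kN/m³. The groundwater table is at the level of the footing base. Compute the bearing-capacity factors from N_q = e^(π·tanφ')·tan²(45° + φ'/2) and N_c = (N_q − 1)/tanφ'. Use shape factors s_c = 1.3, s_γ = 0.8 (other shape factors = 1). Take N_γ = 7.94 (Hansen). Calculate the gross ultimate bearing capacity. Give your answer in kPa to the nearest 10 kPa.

q_ult ≈ 1150 kPa

tan26° = 0.4877, so N_q = e^(π×0.4877)·tan²(58°) = 4.629 × 2.561 = 11.85.
N_c = (11.85 − 1)/tan26° = 22.25.
Effective surcharge at the founding depth q = γ·D_f = 19.3 × 2.18 = 42.074 kPa.
The water table coincides with the base, so in the self-weight term γ → γ' = 10.09 kN/m³.
q_ult = c·N_c·s_c + q·N_q + 0.5·γ·B·N_γ·s_γ
     = 18.7 × 22.254 × 1.3 + 42.074 × 11.854 + 0.5 × 10.09 × 3.3 × 7.94 × 0.8
     = 541 + 498.75 + 105.75 = 1145.5 kPa.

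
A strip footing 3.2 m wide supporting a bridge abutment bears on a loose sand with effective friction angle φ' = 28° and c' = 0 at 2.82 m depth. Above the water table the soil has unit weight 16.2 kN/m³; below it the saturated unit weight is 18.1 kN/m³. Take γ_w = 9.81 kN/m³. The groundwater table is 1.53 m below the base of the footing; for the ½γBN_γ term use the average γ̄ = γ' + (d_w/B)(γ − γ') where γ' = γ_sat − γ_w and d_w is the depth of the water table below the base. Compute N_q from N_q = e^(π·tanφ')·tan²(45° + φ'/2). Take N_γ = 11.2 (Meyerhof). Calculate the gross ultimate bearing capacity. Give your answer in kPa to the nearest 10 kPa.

q_ult ≈ 890 kPa

tan28° = 0.5317, so N_q = e^(π×0.5317)·tan²(59°) = 5.314 × 2.77 = 14.72.
q = γ·D_f = 16.2 × 2.82 = 45.684 kPa.
γ' = 8.29 kN/m³; averaging over the depth B below the base, γ̄ = γ' + (d_w/B)(γ − γ') = 12.072 kN/m³.
q·N_q = 45.684 × 14.72 = 672.46 kPa
0.5·γ·B·N_γ = 0.5 × 12.072 × 3.2 × 11.2 = 216.33 kPa
q_ult = 672.46 + 216.33 = 888.79 kPa.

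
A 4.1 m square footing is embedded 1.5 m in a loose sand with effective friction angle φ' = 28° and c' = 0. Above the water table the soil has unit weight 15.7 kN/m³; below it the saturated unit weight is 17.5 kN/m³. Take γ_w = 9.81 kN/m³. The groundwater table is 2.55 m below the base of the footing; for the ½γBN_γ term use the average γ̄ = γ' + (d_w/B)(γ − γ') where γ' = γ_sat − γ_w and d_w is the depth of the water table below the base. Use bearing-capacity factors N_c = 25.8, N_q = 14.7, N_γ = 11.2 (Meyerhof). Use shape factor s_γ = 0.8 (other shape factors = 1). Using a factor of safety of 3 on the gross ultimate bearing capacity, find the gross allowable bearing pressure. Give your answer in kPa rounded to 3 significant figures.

Overburden at base level: q = 15.7 × 1.5 = 23.55 kPa.
The water table is 2.55 m below the base (< B = 4.1 m), so the ½γBN_γ term uses γ̄ = γ' + (d_w/B)(γ − γ') = 7.69 + (2.55/4.1)(15.7 − 7.69) = 12.672 kN/m³.
Surcharge term q·N_q = 23.55 × 14.7 = 346.18 kPa; self-weight term 0.5·γ·B·N_γ·s_γ = 0.5 × 12.672 × 4.1 × 11.2 × 0.8 = 232.76 kPa.
q_ult = 346.18 + 232.76 = 578.94 kPa.
q_all = 578.94 / 3 = 192.98 kPa.

q_all ≈ 193 kPa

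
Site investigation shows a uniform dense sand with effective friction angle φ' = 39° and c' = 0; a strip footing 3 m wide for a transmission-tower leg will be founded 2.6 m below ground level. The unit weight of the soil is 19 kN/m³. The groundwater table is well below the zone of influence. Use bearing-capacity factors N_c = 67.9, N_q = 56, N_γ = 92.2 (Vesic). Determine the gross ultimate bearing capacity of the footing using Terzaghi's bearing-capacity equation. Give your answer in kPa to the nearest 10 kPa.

q_ult ≈ 5390 kPa

Overburden at base level: q = 19 × 2.6 = 49.4 kPa.
Surcharge term q·N_q = 49.4 × 56 = 2766.4 kPa; self-weight term 0.5·γ·B·N_γ = 0.5 × 19 × 3 × 92.2 = 2627.7 kPa.
q_ult = 2766.4 + 2627.7 = 5394.1 kPa.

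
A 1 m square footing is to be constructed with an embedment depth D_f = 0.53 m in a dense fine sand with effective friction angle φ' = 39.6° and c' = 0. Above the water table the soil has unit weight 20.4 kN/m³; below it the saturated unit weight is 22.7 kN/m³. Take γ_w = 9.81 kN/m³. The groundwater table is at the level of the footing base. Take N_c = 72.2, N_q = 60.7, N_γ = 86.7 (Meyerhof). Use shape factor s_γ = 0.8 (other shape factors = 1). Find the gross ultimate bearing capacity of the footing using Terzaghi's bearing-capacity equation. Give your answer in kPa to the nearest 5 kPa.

q_ult ≈ 1105 kPa

q = γ·D_f = 20.4 × 0.53 = 10.812 kPa.
For the ½γBN_γ term take γ' = 22.7 − 9.81 = 12.89 kN/m³ (soil below base is submerged).
q·N_q = 10.812 × 60.7 = 656.29 kPa
0.5·γ·B·N_γ·s_γ = 0.5 × 12.89 × 1 × 86.7 × 0.8 = 447.03 kPa
q_ult = 656.29 + 447.03 = 1103.3 kPa.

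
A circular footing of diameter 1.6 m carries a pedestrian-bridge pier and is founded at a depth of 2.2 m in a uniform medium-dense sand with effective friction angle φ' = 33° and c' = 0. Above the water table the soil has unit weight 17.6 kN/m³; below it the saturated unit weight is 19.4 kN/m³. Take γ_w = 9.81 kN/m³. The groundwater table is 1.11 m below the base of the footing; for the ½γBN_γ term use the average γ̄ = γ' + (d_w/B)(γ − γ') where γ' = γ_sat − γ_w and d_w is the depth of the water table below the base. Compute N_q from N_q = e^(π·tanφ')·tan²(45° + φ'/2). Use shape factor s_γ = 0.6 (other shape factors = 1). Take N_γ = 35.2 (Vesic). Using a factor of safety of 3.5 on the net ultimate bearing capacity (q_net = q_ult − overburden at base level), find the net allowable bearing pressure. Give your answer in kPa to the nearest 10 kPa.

N_q = e^(π·tan33°)·tan²(61.5°) = 26.09.
Overburden at base level: q = 17.6 × 2.2 = 38.72 kPa.
The water table is 1.11 m below the base (< B = 1.6 m), so the ½γBN_γ term uses γ̄ = γ' + (d_w/B)(γ − γ') = 9.59 + (1.11/1.6)(17.6 − 9.59) = 15.147 kN/m³.
Surcharge term q·N_q = 38.72 × 26.092 = 1010.3 kPa; self-weight term 0.5·γ·B·N_γ·s_γ = 0.5 × 15.147 × 1.6 × 35.2 × 0.6 = 255.92 kPa.
q_ult = 1010.3 + 255.92 = 1266.2 kPa.
q_net = 1266.2 − 38.72 = 1227.5 kPa.
q_all(net) = 1227.5 / 3.5 = 350.71 kPa.

q_all(net) ≈ 350 kPa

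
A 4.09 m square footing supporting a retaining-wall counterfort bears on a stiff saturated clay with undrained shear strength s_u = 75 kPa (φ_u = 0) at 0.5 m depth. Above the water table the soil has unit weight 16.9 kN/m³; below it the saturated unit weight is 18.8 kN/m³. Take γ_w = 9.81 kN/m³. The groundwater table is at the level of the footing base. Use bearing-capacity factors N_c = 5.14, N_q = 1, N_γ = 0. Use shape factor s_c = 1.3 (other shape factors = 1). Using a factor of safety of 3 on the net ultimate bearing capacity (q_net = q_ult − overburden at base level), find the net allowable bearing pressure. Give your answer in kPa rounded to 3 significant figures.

q_all(net) ≈ 167 kPa

Overburden at base level: q = 16.9 × 0.5 = 8.45 kPa.
Cohesion term c·N_c·s_c = 75 × 5.14 × 1.3 = 501.15 kPa; surcharge term q·N_q = 8.45 × 1 = 8.45 kPa.
q_ult = 501.15 + 8.45 = 509.6 kPa.
q_net = 509.6 − 8.45 = 501.15 kPa.
q_all(net) = 501.15 / 3 = 167.05 kPa.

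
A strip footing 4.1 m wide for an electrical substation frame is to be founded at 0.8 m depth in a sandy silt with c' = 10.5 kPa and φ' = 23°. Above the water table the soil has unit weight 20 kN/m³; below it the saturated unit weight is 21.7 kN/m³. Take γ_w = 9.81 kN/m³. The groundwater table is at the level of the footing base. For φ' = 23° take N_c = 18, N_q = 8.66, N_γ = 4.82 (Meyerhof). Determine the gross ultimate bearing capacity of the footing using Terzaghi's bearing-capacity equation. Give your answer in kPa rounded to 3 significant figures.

Overburden at base level: q = 20 × 0.8 = 16 kPa.
Below the base the soil is submerged, so the ½γBN_γ term uses γ' = 21.7 − 9.81 = 11.89 kN/m³.
Cohesion term c·N_c = 10.5 × 18 = 189 kPa; surcharge term q·N_q = 16 × 8.66 = 138.56 kPa; self-weight term 0.5·γ·B·N_γ = 0.5 × 11.89 × 4.1 × 4.82 = 117.49 kPa.
q_ult = 189 + 138.56 + 117.49 = 445.05 kPa.

q_ult ≈ 445 kPa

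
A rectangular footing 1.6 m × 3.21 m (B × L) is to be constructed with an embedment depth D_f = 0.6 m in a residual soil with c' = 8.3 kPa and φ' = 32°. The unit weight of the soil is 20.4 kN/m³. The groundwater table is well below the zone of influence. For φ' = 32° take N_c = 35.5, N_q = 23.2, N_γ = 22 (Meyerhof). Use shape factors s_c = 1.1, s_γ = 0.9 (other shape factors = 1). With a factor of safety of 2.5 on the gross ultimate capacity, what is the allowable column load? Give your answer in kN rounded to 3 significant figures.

q = γ·D_f = 20.4 × 0.6 = 12.24 kPa.
c·N_c·s_c = 8.3 × 35.5 × 1.1 = 324.12 kPa
q·N_q = 12.24 × 23.2 = 283.97 kPa
0.5·γ·B·N_γ·s_γ = 0.5 × 20.4 × 1.6 × 22 × 0.9 = 323.14 kPa
q_ult = 324.12 + 283.97 + 323.14 = 931.22 kPa.
Gross allowable pressure q_all = 931.22 / 2.5 = 372.49 kPa.
Footing area = 5.136 m², so allowable column load = 372.49 × 5.136 = 1913.1 kN.

P_all ≈ 1910 kN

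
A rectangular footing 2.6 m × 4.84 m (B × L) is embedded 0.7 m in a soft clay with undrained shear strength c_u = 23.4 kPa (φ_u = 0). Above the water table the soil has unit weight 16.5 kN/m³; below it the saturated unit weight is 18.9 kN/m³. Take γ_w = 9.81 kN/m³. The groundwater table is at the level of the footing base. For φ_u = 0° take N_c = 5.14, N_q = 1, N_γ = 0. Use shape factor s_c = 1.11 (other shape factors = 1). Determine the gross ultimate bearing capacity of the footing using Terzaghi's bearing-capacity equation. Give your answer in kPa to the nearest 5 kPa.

Effective surcharge at the founding depth q = γ·D_f = 16.5 × 0.7 = 11.55 kPa.
q_ult = c·N_c·s_c + q·N_q
     = 23.4 × 5.14 × 1.11 + 11.55 × 1
     = 133.51 + 11.55 = 145.06 kPa.

q_ult ≈ 145 kPa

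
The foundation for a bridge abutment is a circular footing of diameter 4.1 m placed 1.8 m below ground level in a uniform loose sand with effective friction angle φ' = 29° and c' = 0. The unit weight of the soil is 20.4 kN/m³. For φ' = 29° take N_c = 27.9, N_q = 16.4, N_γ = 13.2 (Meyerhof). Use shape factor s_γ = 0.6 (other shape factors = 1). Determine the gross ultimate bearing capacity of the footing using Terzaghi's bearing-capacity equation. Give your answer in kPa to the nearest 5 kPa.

Effective surcharge at the founding depth q = γ·D_f = 20.4 × 1.8 = 36.72 kPa.
q_ult = q·N_q + 0.5·γ·B·N_γ·s_γ
     = 36.72 × 16.4 + 0.5 × 20.4 × 4.1 × 13.2 × 0.6
     = 602.21 + 331.21 = 933.42 kPa.

q_ult ≈ 935 kPa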